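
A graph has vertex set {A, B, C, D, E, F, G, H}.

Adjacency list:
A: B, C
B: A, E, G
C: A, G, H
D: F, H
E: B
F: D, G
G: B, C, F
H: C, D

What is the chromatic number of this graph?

The cycle D-F-G-C-H-D has odd length 5, so it cannot be 2-colored; at least 3 colors are needed.
3 colors suffice: color 1 → {B, C, F}; color 2 → {A, E, G, H}; color 3 → {D}. Every edge joins two different colors.

3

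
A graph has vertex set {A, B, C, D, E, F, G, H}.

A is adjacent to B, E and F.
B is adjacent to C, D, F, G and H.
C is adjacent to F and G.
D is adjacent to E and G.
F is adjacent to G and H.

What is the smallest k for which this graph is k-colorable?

B, C, F, G form a clique, so at least 4 colors are needed.
4 colors suffice: color 1 → {B, E}; color 2 → {D, F}; color 3 → {A, G, H}; color 4 → {C}. Every edge joins two different colors.

4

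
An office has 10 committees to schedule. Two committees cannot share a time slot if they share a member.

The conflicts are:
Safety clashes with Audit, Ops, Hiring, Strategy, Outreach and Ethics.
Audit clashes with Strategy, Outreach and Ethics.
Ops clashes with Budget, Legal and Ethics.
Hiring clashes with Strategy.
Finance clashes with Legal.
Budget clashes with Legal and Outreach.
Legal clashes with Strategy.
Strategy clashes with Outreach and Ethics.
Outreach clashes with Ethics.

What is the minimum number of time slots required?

5

Safety, Audit, Strategy, Outreach, Ethics all conflict with each other, so at least 5 time slots are needed.
5 time slots suffice: Safety=1, Audit=5, Ops=2, Hiring=3, Finance=2, Budget=3, Legal=1, Strategy=2, Outreach=4, Ethics=3. Every pair that conflicts lands in different time slots.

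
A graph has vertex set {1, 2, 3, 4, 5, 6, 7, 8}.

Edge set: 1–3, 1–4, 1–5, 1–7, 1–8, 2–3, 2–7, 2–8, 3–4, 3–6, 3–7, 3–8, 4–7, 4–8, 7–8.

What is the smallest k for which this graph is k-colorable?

1, 3, 4, 7, 8 are mutually adjacent (a clique of size 5), so at least 5 colors are needed.
One proper 5-coloring: 1=b, 2=b, 3=a, 4=e, 5=a, 6=b, 7=d, 8=c. Each edge has distinct colors on its endpoints.

5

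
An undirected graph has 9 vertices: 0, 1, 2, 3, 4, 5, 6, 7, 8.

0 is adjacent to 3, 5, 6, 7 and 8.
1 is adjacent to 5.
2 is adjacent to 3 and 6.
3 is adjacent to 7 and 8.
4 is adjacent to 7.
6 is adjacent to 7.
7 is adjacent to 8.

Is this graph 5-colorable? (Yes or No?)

The chromatic number is 4. 0, 3, 7, 8 are mutually adjacent (a clique of size 4), so at least 4 colors are needed.
4 colors suffice: 0=a, 1=a, 2=a, 3=c, 4=a, 5=b, 6=c, 7=b, 8=d.
Since 5 ≥ 4, a proper 5-coloring certainly exists.

Yes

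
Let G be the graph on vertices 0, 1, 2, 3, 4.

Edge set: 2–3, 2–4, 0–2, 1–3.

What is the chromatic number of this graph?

2

2 and 4 are adjacent, so at least 2 colors are needed.
2 colors suffice: color a → {1, 2}; color b → {0, 3, 4}. Every edge joins two different colors.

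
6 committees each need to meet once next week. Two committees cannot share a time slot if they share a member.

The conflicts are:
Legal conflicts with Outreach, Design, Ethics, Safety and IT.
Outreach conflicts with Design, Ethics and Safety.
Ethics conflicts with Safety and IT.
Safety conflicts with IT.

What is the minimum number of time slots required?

Legal, Outreach, Ethics, Safety are mutually in conflict, so at least 4 time slots are needed.
A valid assignment using 4 time slots: Legal=1, Outreach=4, Design=2, Ethics=2, Safety=3, IT=4. Each listed conflict is separated.

4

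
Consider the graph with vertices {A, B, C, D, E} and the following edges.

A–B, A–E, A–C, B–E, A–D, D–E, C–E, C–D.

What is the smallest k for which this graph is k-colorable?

4

A, C, D, E are mutually adjacent (a clique of size 4), so at least 4 colors are needed.
4 colors suffice: A=2, B=3, C=4, D=3, E=1. Each edge has distinct colors on its endpoints.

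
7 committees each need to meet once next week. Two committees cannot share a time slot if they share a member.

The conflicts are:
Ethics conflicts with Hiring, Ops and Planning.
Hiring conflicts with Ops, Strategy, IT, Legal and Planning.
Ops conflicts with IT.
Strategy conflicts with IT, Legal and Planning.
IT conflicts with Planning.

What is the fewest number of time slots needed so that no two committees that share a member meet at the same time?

Hiring, Strategy, IT, Planning are mutually in conflict, so at least 4 time slots are needed.
4 time slots suffice: time slot 1 → {Hiring}; time slot 2 → {Ops, Legal, Planning}; time slot 3 → {Ethics, Strategy}; time slot 4 → {IT}. Every pair that conflicts lands in different time slots.

4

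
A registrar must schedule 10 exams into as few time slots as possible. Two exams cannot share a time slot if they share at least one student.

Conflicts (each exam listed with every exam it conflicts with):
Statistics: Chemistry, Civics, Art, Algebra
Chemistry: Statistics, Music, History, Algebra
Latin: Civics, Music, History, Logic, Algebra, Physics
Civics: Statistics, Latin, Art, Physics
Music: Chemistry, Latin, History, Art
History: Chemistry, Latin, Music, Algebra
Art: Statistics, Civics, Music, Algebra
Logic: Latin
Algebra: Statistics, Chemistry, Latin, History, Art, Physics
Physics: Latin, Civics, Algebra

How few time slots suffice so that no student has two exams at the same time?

Statistics, Civics, Art pairwise conflict, so at least 3 time slots are needed.
3 time slots suffice: Statistics=3, Chemistry=2, Latin=2, Civics=1, Music=1, History=3, Art=2, Logic=1, Algebra=1, Physics=3. Every pair that conflicts lands in different time slots.

3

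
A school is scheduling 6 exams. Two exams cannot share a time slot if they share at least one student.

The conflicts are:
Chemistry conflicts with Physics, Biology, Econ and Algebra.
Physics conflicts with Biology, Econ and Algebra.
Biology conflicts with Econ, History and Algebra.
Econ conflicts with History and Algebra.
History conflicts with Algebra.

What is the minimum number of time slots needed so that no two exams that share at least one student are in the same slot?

Chemistry, Physics, Biology, Econ, Algebra pairwise conflict, so at least 5 time slots are needed.
5 time slots suffice: time slot 1 → {Biology}; time slot 2 → {Econ}; time slot 3 → {Algebra}; time slot 4 → {Chemistry, History}; time slot 5 → {Physics}. Each listed conflict is separated.

5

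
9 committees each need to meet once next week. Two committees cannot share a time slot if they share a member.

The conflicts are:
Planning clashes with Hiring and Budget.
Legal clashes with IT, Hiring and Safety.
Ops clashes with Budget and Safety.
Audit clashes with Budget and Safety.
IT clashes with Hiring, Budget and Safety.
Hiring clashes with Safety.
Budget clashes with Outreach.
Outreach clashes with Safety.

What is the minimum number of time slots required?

Legal, IT, Hiring, Safety all conflict with each other, so at least 4 time slots are needed.
4 time slots suffice: time slot 1 → {Budget, Safety}; time slot 2 → {Planning, Ops, Audit, IT, Outreach}; time slot 3 → {Hiring}; time slot 4 → {Legal}. Each listed conflict is separated.

4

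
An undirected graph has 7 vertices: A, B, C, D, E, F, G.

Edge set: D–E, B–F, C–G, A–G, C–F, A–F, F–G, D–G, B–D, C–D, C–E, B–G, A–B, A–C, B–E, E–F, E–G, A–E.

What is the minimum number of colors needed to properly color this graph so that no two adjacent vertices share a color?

A, B, E, F, G form a clique, so at least 5 colors are needed.
5 colors suffice: color 1 → {E}; color 2 → {G}; color 3 → {B, C}; color 4 → {A, D}; color 5 → {F}. Every edge joins two different colors.

5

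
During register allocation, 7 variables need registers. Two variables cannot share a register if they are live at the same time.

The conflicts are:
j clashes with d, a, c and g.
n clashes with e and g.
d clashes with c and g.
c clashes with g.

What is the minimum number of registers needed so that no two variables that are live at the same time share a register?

j, d, c, g all conflict with each other, so at least 4 registers are needed.
Using 4 registers: j=2, n=2, e=1, d=4, a=1, c=3, g=1. Each listed conflict is separated.

4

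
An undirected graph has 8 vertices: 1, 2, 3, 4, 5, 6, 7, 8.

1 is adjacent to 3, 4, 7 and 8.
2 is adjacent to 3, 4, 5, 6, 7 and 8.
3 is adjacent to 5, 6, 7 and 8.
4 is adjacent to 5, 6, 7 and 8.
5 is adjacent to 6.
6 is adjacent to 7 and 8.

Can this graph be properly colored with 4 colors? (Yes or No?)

Yes

The chromatic number is 4. 2, 4, 6, 7 form a clique, so at least 4 colors are needed.
A valid assignment using 4 colors: 1=blue, 2=green, 3=red, 4=red, 5=yellow, 6=blue, 7=yellow, 8=yellow.
That is already a proper 4-coloring.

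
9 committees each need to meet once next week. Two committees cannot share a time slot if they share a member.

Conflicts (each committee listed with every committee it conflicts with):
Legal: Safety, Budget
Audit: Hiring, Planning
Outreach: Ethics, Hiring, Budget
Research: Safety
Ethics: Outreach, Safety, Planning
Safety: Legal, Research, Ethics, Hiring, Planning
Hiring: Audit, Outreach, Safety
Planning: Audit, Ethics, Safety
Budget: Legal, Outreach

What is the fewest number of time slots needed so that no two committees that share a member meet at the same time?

3

Ethics, Safety, Planning all conflict with each other, so at least 3 time slots are needed.
3 time slots suffice: Legal=2, Audit=1, Outreach=1, Research=2, Ethics=2, Safety=1, Hiring=2, Planning=3, Budget=3. Every pair that conflicts lands in different time slots.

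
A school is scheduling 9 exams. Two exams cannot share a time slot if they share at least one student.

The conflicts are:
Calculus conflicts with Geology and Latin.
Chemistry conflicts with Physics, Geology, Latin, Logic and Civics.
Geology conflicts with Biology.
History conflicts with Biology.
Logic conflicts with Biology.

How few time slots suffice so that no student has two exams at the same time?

Logic and Biology conflict, so at least 2 time slots are needed.
2 time slots suffice: time slot 1 → {Calculus, Chemistry, Biology}; time slot 2 → {Physics, Geology, Latin, History, Logic, Civics}. Each listed conflict is separated.

2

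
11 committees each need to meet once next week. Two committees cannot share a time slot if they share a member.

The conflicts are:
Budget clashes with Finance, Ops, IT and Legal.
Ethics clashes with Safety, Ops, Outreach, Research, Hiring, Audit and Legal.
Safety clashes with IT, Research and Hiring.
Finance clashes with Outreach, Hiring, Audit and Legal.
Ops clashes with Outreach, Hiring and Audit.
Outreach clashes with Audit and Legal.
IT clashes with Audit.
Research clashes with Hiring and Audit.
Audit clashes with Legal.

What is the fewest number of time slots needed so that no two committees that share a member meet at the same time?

4

Finance, Outreach, Audit, Legal are mutually in conflict, so at least 4 time slots are needed.
4 time slots suffice: time slot 1 → {Ethics, Finance, IT}; time slot 2 → {Budget, Hiring, Audit}; time slot 3 → {Ops, Research, Legal}; time slot 4 → {Safety, Outreach}. Each listed conflict is separated.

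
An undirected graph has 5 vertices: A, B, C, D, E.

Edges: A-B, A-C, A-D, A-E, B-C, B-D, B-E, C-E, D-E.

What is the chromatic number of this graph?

4

A, B, C, E are pairwise adjacent (a clique of size 4), so at least 4 colors are needed.
4 colors suffice: A=green, B=blue, C=yellow, D=yellow, E=red. No two adjacent vertices share a color.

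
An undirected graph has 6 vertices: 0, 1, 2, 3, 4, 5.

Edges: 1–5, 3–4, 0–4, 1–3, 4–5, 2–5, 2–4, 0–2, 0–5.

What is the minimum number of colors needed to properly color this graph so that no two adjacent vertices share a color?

0, 2, 4, 5 are mutually adjacent (a clique of size 4), so at least 4 colors are needed.
4 colors suffice: color red → {1, 4}; color blue → {3, 5}; color green → {0}; color yellow → {2}. Every edge joins two different colors.

4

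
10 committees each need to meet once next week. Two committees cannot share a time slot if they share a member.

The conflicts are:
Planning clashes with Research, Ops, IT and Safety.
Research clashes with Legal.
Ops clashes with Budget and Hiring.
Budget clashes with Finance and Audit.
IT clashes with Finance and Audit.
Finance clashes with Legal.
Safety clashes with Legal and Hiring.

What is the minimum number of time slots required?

The cycle Finance-Legal-Research-Planning-IT-Finance has odd length 5, so it cannot be 2-colored; at least 3 time slots are needed.
3 time slots suffice: Planning=1, Research=2, Ops=2, Budget=1, IT=2, Finance=3, Safety=2, Legal=1, Audit=3, Hiring=1. Each listed conflict is separated.

3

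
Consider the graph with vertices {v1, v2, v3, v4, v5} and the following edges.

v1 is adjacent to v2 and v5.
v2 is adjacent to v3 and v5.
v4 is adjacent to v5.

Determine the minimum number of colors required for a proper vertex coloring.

3

v1, v2, v5 form a triangle, so at least 3 colors are needed.
One proper 3-coloring: v1=3, v2=2, v3=1, v4=2, v5=1. No two adjacent vertices share a color.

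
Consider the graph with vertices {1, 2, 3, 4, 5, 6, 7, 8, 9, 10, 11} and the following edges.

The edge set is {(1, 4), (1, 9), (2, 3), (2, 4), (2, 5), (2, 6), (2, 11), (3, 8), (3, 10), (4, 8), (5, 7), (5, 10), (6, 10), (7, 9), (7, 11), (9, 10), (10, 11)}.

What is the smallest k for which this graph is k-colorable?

3 and 8 are adjacent, so at least 2 colors are needed.
2 colors suffice: color red → {1, 2, 7, 8, 10}; color blue → {3, 4, 5, 6, 9, 11}. Each edge has distinct colors on its endpoints.

2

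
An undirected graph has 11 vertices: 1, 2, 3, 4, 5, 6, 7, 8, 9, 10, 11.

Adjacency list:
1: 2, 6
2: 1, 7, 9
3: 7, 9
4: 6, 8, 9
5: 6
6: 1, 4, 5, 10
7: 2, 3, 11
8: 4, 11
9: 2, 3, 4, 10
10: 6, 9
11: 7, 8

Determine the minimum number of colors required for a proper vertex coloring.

The cycle 1-6-10-9-2-1 has odd length 5, so it cannot be 2-colored; at least 3 colors are needed.
3 colors suffice: color red → {6, 7, 8, 9}; color blue → {2, 3, 4, 5, 10, 11}; color green → {1}. Each edge has distinct colors on its endpoints.

3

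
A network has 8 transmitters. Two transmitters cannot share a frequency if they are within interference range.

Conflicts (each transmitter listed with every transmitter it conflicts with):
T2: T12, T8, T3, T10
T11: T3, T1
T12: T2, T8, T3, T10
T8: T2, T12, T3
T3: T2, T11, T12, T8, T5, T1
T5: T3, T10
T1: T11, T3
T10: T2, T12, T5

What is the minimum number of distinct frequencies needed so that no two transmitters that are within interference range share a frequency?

T2, T12, T8, T3 pairwise conflict, so at least 4 frequencies are needed.
4 frequencies suffice: T2=2, T11=2, T12=3, T8=4, T3=1, T5=2, T1=3, T10=1. Each listed conflict is separated.

4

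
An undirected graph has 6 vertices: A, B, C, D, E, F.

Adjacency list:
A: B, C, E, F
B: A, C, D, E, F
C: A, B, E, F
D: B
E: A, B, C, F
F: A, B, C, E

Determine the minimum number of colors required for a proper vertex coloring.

A, B, C, E, F are mutually adjacent (a clique of size 5), so at least 5 colors are needed.
5 colors suffice: color 1 → {B}; color 2 → {C, D}; color 3 → {E}; color 4 → {F}; color 5 → {A}. Every edge joins two different colors.

5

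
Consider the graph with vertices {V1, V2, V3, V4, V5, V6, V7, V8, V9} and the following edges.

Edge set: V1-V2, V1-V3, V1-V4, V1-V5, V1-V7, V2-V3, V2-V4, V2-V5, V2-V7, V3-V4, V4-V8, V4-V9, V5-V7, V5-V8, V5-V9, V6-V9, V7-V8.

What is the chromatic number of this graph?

4

V1, V2, V5, V7 are pairwise adjacent (a clique of size 4), so at least 4 colors are needed.
4 colors suffice: V1=red, V2=green, V3=yellow, V4=blue, V5=blue, V6=blue, V7=yellow, V8=red, V9=red. Every edge joins two different colors.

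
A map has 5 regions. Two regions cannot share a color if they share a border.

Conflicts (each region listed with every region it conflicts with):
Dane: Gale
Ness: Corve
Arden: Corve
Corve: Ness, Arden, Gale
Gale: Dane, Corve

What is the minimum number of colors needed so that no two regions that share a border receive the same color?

2

Arden and Corve conflict, so at least 2 colors are needed.
One proper 2-coloring: Dane=1, Ness=2, Arden=2, Corve=1, Gale=2. No two conflicting regions share a color.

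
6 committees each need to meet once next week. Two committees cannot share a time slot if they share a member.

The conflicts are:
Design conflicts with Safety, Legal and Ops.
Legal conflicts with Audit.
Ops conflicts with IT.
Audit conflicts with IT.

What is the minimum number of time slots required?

The cycle Audit-Legal-Design-Ops-IT-Audit has odd length 5, so it cannot be 2-colored; at least 3 time slots are needed.
3 time slots suffice: time slot 1 → {Design, IT}; time slot 2 → {Safety, Ops, Audit}; time slot 3 → {Legal}. Each listed conflict is separated.

3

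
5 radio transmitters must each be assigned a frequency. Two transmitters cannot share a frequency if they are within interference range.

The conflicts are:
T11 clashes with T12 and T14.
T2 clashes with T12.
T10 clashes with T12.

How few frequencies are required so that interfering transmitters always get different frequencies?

T2 and T12 conflict, so at least 2 frequencies are needed.
2 frequencies suffice: frequency 1 → {T12, T14}; frequency 2 → {T11, T2, T10}. Every pair that conflicts lands in different frequencies.

2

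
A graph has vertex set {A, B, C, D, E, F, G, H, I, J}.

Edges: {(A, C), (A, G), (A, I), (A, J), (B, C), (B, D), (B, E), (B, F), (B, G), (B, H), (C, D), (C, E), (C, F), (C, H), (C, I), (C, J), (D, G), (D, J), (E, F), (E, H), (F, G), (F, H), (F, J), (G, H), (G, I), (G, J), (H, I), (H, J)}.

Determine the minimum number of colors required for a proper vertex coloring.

5

B, C, E, F, H are pairwise adjacent (a clique of size 5), so at least 5 colors are needed.
One proper 5-coloring: A=blue, B=green, C=red, D=blue, E=purple, F=yellow, G=red, H=blue, I=green, J=green. Each edge has distinct colors on its endpoints.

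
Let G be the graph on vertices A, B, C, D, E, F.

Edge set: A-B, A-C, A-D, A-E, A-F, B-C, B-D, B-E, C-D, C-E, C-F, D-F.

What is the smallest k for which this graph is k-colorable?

A, B, C, E are mutually adjacent (a clique of size 4), so at least 4 colors are needed.
4 colors suffice: A=red, B=green, C=blue, D=yellow, E=yellow, F=green. Each edge has distinct colors on its endpoints.

4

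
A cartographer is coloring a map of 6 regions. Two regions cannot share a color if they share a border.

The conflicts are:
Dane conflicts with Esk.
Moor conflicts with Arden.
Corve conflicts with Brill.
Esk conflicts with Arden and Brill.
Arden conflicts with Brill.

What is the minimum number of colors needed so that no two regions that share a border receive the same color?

3

Esk, Arden, Brill pairwise conflict, so at least 3 colors are needed.
3 colors suffice: color 1 → {Moor, Corve, Esk}; color 2 → {Dane, Arden}; color 3 → {Brill}. No two conflicting regions share a color.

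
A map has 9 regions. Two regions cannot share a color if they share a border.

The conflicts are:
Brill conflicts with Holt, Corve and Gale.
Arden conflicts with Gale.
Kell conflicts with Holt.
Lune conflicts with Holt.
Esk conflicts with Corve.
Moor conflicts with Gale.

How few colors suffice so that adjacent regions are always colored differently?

Brill and Holt conflict, so at least 2 colors are needed.
2 colors suffice: color 1 → {Holt, Corve, Gale}; color 2 → {Brill, Arden, Kell, Lune, Esk, Moor}. Every pair that conflicts lands in different colors.

2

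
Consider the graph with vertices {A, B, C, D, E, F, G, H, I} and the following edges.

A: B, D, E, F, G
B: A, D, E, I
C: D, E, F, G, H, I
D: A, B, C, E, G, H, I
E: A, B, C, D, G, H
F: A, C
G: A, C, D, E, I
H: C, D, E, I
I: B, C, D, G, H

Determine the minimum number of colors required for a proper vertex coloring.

C, D, G, I are mutually adjacent (a clique of size 4), so at least 4 colors are needed.
One proper 4-coloring: A=2, B=4, C=2, D=1, E=3, F=1, G=4, H=4, I=3. Each edge has distinct colors on its endpoints.

4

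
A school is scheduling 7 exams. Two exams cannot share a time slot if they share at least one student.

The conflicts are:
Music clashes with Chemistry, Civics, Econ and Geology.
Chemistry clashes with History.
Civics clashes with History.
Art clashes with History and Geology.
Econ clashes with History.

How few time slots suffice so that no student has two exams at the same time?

The cycle Civics-History-Art-Geology-Music-Civics has odd length 5, so it cannot be 2-colored; at least 3 time slots are needed.
A valid assignment using 3 time slots: Music=1, Chemistry=2, Civics=2, Art=2, Econ=2, History=1, Geology=3. Each listed conflict is separated.

3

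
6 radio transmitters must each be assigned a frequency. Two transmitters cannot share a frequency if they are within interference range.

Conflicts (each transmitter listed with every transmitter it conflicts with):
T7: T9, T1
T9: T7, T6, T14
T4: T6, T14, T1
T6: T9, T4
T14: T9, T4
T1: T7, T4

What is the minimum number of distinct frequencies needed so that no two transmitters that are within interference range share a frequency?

3

The cycle T6-T4-T1-T7-T9-T6 has odd length 5, so it cannot be 2-colored; at least 3 frequencies are needed.
A valid assignment using 3 frequencies: T7=3, T9=1, T4=1, T6=2, T14=2, T1=2. No two conflicting transmitters share a frequency.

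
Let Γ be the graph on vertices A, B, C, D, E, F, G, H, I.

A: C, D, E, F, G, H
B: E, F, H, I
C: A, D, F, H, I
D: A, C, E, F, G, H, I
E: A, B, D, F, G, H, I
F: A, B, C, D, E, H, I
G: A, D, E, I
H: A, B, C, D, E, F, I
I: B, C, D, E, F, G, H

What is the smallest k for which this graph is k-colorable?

A, D, E, F, H form a clique, so at least 5 colors are needed.
5 colors suffice: color red → {G, H}; color blue → {C, E}; color green → {A, I}; color yellow → {F}; color purple → {B, D}. No two adjacent vertices share a color.

5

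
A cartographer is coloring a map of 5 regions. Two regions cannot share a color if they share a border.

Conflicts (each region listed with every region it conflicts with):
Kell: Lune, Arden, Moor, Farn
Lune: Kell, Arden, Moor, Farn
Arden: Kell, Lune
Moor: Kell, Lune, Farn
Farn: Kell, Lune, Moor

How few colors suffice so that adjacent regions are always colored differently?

4

Kell, Lune, Moor, Farn all conflict with each other, so at least 4 colors are needed.
One proper 4-coloring: Kell=1, Lune=2, Arden=3, Moor=4, Farn=3. No two conflicting regions share a color.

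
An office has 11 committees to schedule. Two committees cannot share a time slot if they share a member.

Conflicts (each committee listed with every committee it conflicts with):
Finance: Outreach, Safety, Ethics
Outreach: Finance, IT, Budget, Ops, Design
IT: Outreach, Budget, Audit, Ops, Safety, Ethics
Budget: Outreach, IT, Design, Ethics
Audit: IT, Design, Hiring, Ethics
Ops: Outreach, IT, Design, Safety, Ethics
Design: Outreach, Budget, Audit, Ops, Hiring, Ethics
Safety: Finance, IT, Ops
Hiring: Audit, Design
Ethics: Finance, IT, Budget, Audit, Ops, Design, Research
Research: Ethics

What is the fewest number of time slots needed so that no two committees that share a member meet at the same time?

3

Audit, Design, Ethics pairwise conflict, so at least 3 time slots are needed.
3 time slots suffice: Finance=2, Outreach=1, IT=2, Budget=3, Audit=3, Ops=3, Design=2, Safety=1, Hiring=1, Ethics=1, Research=2. Every pair that conflicts lands in different time slots.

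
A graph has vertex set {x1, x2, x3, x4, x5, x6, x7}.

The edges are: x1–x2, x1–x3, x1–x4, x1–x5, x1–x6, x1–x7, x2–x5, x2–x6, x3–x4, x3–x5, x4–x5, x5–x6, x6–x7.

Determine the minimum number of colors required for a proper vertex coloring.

x1, x3, x4, x5 are mutually adjacent (a clique of size 4), so at least 4 colors are needed.
4 colors suffice: color 1 → {x1}; color 2 → {x5, x7}; color 3 → {x4, x6}; color 4 → {x2, x3}. No two adjacent vertices share a color.

4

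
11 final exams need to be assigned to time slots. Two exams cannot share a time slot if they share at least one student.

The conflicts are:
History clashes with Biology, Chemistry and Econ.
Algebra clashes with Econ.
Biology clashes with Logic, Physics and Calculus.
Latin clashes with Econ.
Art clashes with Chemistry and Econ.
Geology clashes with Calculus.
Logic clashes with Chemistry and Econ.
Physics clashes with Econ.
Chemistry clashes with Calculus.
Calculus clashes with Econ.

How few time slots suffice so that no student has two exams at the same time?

2

Art and Chemistry conflict, so at least 2 time slots are needed.
2 time slots suffice: time slot 1 → {Biology, Geology, Chemistry, Econ}; time slot 2 → {History, Algebra, Latin, Art, Logic, Physics, Calculus}. Every pair that conflicts lands in different time slots.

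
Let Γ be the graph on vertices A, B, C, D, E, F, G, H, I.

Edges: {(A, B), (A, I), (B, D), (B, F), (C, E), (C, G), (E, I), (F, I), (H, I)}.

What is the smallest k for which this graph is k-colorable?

2

B and D are adjacent, so at least 2 colors are needed.
A valid assignment using 2 colors: A=2, B=1, C=1, D=2, E=2, F=2, G=2, H=2, I=1. No two adjacent vertices share a color.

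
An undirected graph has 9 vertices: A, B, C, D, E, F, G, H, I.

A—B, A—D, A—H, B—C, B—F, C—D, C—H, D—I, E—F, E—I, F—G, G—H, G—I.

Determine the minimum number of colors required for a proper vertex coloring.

The cycle A-D-I-G-H-A has odd length 5, so it cannot be 2-colored; at least 3 colors are needed.
3 colors suffice: color red → {B, H, I}; color blue → {A, C, E, G}; color green → {D, F}. No two adjacent vertices share a color.

3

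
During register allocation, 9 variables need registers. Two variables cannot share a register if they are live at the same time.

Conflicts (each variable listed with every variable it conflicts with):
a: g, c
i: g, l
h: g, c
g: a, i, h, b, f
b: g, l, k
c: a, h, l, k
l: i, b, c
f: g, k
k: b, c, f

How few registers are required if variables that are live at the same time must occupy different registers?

The cycle c-k-b-g-a-c has odd length 5, so it cannot be 2-colored; at least 3 registers are needed.
3 registers suffice: a=2, i=2, h=2, g=1, b=2, c=1, l=3, f=2, k=3. Every pair that conflicts lands in different registers.

3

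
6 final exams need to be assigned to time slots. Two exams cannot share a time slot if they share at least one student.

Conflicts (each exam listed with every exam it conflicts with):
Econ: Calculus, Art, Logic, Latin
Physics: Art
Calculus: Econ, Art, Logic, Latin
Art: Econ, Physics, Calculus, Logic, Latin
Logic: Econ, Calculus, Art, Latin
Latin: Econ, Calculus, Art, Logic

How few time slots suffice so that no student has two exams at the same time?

Econ, Calculus, Art, Logic, Latin all conflict with each other, so at least 5 time slots are needed.
5 time slots suffice: time slot 1 → {Art}; time slot 2 → {Physics, Latin}; time slot 3 → {Calculus}; time slot 4 → {Econ}; time slot 5 → {Logic}. Every pair that conflicts lands in different time slots.

5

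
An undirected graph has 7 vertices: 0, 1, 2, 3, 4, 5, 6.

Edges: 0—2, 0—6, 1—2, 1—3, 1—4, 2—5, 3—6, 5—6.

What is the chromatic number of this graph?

The cycle 5-2-1-3-6-5 has odd length 5, so it cannot be 2-colored; at least 3 colors are needed.
3 colors suffice: color red → {1, 6}; color blue → {2, 3, 4}; color green → {0, 5}. Each edge has distinct colors on its endpoints.

3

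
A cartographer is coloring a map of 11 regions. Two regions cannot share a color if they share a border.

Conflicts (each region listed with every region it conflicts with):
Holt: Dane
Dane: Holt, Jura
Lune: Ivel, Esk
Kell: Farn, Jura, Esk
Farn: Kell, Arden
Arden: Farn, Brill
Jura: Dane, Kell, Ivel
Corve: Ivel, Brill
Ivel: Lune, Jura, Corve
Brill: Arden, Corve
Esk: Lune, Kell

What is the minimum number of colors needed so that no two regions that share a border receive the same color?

3

The cycle Ivel-Jura-Kell-Esk-Lune-Ivel has odd length 5, so it cannot be 2-colored; at least 3 colors are needed.
3 colors suffice: color 1 → {Dane, Kell, Ivel, Brill}; color 2 → {Holt, Lune, Farn, Jura, Corve}; color 3 → {Arden, Esk}. Every pair that conflicts lands in different colors.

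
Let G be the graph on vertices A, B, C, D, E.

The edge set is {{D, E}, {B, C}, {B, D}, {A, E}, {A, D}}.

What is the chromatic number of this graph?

3

A, D, E are pairwise adjacent, so at least 3 colors are needed.
One proper 3-coloring: A=3, B=2, C=1, D=1, E=2. Each edge has distinct colors on its endpoints.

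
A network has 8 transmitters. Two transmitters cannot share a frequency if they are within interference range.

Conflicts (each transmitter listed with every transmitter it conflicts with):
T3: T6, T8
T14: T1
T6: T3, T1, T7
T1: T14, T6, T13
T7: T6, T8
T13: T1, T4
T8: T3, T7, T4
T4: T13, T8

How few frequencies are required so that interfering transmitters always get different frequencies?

2

T8 and T4 conflict, so at least 2 frequencies are needed.
2 frequencies suffice: frequency 1 → {T14, T6, T13, T8}; frequency 2 → {T3, T1, T7, T4}. Every pair that conflicts lands in different frequencies.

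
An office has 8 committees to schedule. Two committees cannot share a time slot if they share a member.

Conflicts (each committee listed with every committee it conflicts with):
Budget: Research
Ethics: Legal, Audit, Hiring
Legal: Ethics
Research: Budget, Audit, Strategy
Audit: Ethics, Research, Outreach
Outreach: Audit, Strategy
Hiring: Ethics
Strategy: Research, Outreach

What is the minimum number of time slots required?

2

Research and Audit conflict, so at least 2 time slots are needed.
2 time slots suffice: Budget=1, Ethics=2, Legal=1, Research=2, Audit=1, Outreach=2, Hiring=1, Strategy=1. Every pair that conflicts lands in different time slots.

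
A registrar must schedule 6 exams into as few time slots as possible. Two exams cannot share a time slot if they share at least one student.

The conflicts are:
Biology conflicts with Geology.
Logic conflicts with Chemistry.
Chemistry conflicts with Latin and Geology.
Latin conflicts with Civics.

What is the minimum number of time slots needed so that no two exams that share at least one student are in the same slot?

2

Logic and Chemistry conflict, so at least 2 time slots are needed.
2 time slots suffice: time slot 1 → {Biology, Chemistry, Civics}; time slot 2 → {Logic, Latin, Geology}. Each listed conflict is separated.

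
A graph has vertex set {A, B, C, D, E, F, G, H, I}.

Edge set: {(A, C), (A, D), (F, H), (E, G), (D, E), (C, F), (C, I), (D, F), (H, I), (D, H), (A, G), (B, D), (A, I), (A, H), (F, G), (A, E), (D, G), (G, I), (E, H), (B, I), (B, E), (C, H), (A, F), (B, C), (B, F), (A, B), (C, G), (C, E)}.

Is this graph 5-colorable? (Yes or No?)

Yes

The chromatic number is 4. A, D, E, G are pairwise adjacent (a clique of size 4), so at least 4 colors are needed.
4 colors suffice: color red → {A}; color blue → {C, D}; color green → {E, F, I}; color yellow → {B, G, H}.
Since 5 ≥ 4, a proper 5-coloring certainly exists.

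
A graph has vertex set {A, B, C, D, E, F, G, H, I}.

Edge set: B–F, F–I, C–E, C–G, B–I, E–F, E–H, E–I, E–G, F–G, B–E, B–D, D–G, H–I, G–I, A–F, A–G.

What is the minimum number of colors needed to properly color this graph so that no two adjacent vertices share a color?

4

E, F, G, I are mutually adjacent (a clique of size 4), so at least 4 colors are needed.
4 colors suffice: color 1 → {B, G, H}; color 2 → {A, D, E}; color 3 → {C, F}; color 4 → {I}. No two adjacent vertices share a color.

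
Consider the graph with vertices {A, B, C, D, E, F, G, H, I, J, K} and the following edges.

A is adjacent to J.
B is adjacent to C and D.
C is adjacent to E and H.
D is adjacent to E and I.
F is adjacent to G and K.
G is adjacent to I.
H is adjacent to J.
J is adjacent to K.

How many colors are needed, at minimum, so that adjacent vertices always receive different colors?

The cycle K-F-G-I-D-B-C-H-J-K has odd length 9, so it cannot be 2-colored; at least 3 colors are needed.
3 colors suffice: color red → {C, D, G, J}; color blue → {A, B, E, F, H, I}; color green → {K}. No two adjacent vertices share a color.

3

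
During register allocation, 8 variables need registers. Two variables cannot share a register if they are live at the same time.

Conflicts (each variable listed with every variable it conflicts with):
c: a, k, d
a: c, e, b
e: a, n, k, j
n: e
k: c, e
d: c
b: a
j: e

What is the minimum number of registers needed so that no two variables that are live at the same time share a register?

e and j conflict, so at least 2 registers are needed.
A valid assignment using 2 registers: c=1, a=2, e=1, n=2, k=2, d=2, b=1, j=2. Every pair that conflicts lands in different registers.

2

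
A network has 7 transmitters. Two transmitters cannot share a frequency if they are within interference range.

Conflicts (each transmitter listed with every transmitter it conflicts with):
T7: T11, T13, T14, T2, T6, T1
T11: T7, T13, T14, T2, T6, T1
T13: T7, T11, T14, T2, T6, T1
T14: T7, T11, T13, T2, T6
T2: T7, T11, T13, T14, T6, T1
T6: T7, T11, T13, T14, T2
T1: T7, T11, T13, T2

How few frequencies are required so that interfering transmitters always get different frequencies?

6

T7, T11, T13, T14, T2, T6 are mutually in conflict, so at least 6 frequencies are needed.
6 frequencies suffice: T7=2, T11=3, T13=4, T14=5, T2=1, T6=6, T1=5. Every pair that conflicts lands in different frequencies.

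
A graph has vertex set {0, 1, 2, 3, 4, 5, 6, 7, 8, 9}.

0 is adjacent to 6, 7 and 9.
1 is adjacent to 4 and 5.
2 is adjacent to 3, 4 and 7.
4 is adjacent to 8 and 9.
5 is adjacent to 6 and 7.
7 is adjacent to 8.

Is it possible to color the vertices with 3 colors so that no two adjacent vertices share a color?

Yes

The chromatic number is 3. The cycle 7-5-1-4-8-7 has odd length 5, so it cannot be 2-colored; at least 3 colors are needed.
3 colors suffice: 0=blue, 1=green, 2=blue, 3=red, 4=red, 5=blue, 6=red, 7=red, 8=blue, 9=green.
That is already a proper 3-coloring.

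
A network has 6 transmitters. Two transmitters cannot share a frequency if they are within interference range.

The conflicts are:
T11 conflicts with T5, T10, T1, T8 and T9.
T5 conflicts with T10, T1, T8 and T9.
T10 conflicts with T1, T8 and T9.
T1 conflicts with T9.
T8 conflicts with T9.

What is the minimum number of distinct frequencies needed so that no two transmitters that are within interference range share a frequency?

T11, T5, T10, T1, T9 are mutually in conflict, so at least 5 frequencies are needed.
5 frequencies suffice: T11=2, T5=4, T10=1, T1=5, T8=5, T9=3. No two conflicting transmitters share a frequency.

5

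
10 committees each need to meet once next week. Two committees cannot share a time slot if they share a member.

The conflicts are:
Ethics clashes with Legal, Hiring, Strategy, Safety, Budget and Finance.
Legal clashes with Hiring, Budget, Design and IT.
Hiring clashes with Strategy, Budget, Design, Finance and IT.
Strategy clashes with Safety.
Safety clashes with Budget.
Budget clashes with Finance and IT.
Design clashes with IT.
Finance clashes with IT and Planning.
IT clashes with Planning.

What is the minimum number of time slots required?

Hiring, Budget, Finance, IT are mutually in conflict, so at least 4 time slots are needed.
Using 4 time slots: Ethics=2, Legal=4, Hiring=1, Strategy=3, Safety=1, Budget=3, Design=3, Finance=4, IT=2, Planning=1. No two conflicting committees share a time slot.

4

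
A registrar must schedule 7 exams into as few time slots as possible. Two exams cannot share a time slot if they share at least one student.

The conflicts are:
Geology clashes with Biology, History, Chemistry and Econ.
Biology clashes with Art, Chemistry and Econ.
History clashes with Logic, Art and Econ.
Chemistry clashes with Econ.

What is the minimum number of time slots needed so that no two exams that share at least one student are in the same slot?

Geology, Biology, Chemistry, Econ pairwise conflict, so at least 4 time slots are needed.
4 time slots suffice: Geology=3, Biology=2, History=2, Logic=1, Art=1, Chemistry=4, Econ=1. No two conflicting exams share a time slot.

4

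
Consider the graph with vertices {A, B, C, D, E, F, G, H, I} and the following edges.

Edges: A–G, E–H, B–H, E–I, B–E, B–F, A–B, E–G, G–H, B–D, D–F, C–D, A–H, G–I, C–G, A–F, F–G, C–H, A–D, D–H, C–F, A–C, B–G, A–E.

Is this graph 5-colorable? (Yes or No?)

The chromatic number is 5. A, B, E, G, H are mutually adjacent (a clique of size 5), so at least 5 colors are needed.
5 colors suffice: color red → {A, I}; color blue → {D, G}; color green → {B, C}; color yellow → {F, H}; color purple → {E}.
That is already a proper 5-coloring.

Yes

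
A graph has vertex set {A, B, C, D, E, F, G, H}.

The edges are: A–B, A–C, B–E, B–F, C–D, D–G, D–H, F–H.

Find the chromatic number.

2

A and B are adjacent, so at least 2 colors are needed.
2 colors suffice: A=2, B=1, C=1, D=2, E=2, F=2, G=1, H=1. Every edge joins two different colors.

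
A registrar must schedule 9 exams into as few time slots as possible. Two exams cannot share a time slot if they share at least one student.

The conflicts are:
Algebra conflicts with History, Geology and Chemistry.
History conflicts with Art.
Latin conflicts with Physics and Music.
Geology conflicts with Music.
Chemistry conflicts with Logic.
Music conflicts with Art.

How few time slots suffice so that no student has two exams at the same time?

3

The cycle Music-Art-History-Algebra-Geology-Music has odd length 5, so it cannot be 2-colored; at least 3 time slots are needed.
3 time slots suffice: time slot 1 → {Algebra, Physics, Logic, Music}; time slot 2 → {History, Latin, Geology, Chemistry}; time slot 3 → {Art}. No two conflicting exams share a time slot.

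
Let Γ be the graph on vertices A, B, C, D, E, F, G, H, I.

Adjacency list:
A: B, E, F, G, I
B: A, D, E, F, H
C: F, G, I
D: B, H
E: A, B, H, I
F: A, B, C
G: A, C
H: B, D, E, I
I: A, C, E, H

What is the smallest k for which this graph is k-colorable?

3

A, B, E are pairwise adjacent, so at least 3 colors are needed.
3 colors suffice: color 1 → {B, G, I}; color 2 → {A, C, H}; color 3 → {D, E, F}. Each edge has distinct colors on its endpoints.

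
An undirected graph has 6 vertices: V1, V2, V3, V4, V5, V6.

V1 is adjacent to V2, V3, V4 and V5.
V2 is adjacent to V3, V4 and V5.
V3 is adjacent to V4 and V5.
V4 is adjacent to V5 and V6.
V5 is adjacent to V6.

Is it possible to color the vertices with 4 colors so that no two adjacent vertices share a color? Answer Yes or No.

No

V1, V2, V3, V4, V5 are mutually adjacent (a clique of size 5), so at least 5 colors are needed.
So 4 colors are not enough.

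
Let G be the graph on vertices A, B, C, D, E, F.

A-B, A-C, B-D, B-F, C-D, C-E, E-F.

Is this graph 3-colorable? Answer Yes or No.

The chromatic number is 3. The cycle E-C-D-B-F-E has odd length 5, so it cannot be 2-colored; at least 3 colors are needed.
3 colors suffice: color 1 → {B, C}; color 2 → {A, D, F}; color 3 → {E}.
That is already a proper 3-coloring.

Yes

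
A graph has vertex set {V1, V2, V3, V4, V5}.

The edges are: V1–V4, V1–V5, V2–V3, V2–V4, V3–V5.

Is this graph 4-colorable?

The chromatic number is 3. The cycle V2-V3-V5-V1-V4-V2 has odd length 5, so it cannot be 2-colored; at least 3 colors are needed.
3 colors suffice: color 1 → {V2, V5}; color 2 → {V1, V3}; color 3 → {V4}.
Since 4 ≥ 3, a proper 4-coloring certainly exists.

Yes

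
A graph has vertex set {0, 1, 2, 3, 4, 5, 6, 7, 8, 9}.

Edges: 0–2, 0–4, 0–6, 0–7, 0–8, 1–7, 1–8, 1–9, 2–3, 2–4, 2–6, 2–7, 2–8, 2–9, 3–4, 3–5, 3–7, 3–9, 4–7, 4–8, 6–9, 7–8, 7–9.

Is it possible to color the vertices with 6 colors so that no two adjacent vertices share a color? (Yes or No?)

Yes

The chromatic number is 5. 0, 2, 4, 7, 8 form a clique, so at least 5 colors are needed.
5 colors suffice: color red → {5, 6, 7}; color blue → {1, 2}; color green → {3, 8}; color yellow → {4, 9}; color purple → {0}.
Since 6 ≥ 5, a proper 6-coloring certainly exists.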